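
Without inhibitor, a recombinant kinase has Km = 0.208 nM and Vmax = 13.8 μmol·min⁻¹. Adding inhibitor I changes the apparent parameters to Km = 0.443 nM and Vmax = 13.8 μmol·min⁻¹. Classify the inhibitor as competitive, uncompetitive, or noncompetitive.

competitive

Km increases (0.208 → 0.443 nM) while Vmax is unchanged — the hallmark of competitive inhibition.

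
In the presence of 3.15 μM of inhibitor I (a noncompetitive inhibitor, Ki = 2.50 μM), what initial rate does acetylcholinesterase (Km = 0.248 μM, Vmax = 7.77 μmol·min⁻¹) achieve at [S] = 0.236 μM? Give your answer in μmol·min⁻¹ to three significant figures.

1.68 μmol·min⁻¹

With α = 1 + [I]/Ki = 1 + 3.15/2.50 = 2.260, the noncompetitive rate law is v = (Vmax/α)·[S] / (Km + [S]).
v = (7.77/2.260)×0.236 / (0.248 + 0.236) = 0.8114/0.4840 = 1.68 μmol·min⁻¹.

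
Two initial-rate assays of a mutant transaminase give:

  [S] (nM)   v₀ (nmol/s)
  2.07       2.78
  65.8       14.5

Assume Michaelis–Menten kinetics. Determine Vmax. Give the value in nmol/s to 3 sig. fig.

16.8 nmol/s

In reciprocal form, 1/v = (Km/Vmax)·(1/[S]) + 1/Vmax. The two points give (1/[S], 1/v) = (0.4831, 0.3597) and (0.01520, 0.06897).
Slope = (0.3597 − 0.06897)/(0.4831 − 0.01520) = 0.6214; intercept = 0.3597 − 0.6214×0.4831 = 0.05952.
Vmax = 1/intercept = 16.8 nmol/s; Km = slope × Vmax = 0.6214 × 16.8 = 10.4 nM.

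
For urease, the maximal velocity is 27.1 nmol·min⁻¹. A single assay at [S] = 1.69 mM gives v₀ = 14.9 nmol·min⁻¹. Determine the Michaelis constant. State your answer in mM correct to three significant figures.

From v = Vmax[S]/(Km+[S]), Km = [S](Vmax − v)/v.
Km = 1.69 × (27.1 − 14.9) / 14.9 = 20.62/14.9 = 1.38 mM.

1.38 mM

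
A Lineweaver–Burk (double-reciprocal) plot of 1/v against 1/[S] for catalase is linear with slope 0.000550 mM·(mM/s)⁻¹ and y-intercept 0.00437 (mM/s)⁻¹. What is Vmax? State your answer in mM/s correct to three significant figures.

The y-intercept of a Lineweaver–Burk plot equals 1/Vmax, so Vmax = 1/0.00437 = 229 mM/s.

229 mM/s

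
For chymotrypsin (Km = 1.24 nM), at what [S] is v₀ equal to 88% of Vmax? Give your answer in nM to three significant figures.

9.09 nM

v/Vmax = [S]/(Km+[S]) = 0.88, so [S] = Km·0.88/(1 − 0.88) = 1.24 × 7.333.
[S] = 9.09 nM.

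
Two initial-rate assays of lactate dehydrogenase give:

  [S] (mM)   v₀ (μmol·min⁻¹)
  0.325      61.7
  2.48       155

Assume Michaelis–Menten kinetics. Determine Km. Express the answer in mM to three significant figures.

0.733 mM

In reciprocal form, 1/v = (Km/Vmax)·(1/[S]) + 1/Vmax. The two points give (1/[S], 1/v) = (3.077, 0.01621) and (0.4032, 0.006452).
Slope = (0.01621 − 0.006452)/(3.077 − 0.4032) = 0.003649; intercept = 0.01621 − 0.003649×3.077 = 0.004980.
Vmax = 1/intercept = 201 μmol·min⁻¹; Km = slope × Vmax = 0.003649 × 201 = 0.733 mM.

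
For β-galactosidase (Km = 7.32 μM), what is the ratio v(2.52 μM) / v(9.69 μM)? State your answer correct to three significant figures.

0.450

The fractional saturations are [S]/(Km+[S]) = 9.69/17.01 = 0.5697 and 2.52/9.840 = 0.2561.
v₂/v₁ is just their ratio: 0.2561/0.5697 = 0.450.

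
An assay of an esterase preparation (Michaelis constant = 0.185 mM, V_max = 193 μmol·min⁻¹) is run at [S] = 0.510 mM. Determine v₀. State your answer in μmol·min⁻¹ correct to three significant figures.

142 μmol·min⁻¹

v = Vmax·[S]/(Km + [S]) = 193 × 0.510 / (0.185 + 0.510)
  = 98.43 / 0.6950 = 142 μmol·min⁻¹.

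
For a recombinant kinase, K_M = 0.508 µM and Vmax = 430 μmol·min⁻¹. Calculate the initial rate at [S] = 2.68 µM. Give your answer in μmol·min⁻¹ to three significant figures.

361 μmol·min⁻¹

[S]/(Km+[S]) = 2.68/3.188 = 0.8407, the fractional saturation.
v = 0.8407 × Vmax = 0.8407 × 430 = 361 μmol·min⁻¹.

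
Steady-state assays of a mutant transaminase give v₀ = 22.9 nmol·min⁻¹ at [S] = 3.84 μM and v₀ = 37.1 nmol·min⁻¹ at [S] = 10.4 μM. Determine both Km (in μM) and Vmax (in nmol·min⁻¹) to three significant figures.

Km = 5.93 μM; Vmax = 58.2 nmol·min⁻¹

From v = Vmax[S]/(Km+[S]), each point gives Vmax = v(Km+[S])/[S].
Equating: 22.9(Km+3.84)/3.84 = 37.1(Km+10.4)/10.4.
5.964·Km + 22.9 = 3.567·Km + 37.1, so (5.964 − 3.567)·Km = 37.1 − 22.9.
Km = 14.20/2.396 = 5.93 μM; then Vmax = 22.9(5.93+3.84)/3.84 = 58.2 nmol·min⁻¹.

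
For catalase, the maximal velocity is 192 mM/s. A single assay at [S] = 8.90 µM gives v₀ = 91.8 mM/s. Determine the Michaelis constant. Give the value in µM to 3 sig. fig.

From v = Vmax[S]/(Km+[S]), Km = [S](Vmax − v)/v.
Km = 8.90 × (192 − 91.8) / 91.8 = 891.8/91.8 = 9.71 µM.

9.71 µM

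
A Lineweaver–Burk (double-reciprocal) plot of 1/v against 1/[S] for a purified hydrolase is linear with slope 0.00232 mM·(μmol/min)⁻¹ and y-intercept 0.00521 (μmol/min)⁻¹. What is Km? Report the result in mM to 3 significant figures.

y-intercept = 1/Vmax ⇒ Vmax = 192 μmol/min; slope = Km/Vmax ⇒ Km = slope × Vmax.
Km = 0.00232 × 192 = 0.445 mM.

0.445 mM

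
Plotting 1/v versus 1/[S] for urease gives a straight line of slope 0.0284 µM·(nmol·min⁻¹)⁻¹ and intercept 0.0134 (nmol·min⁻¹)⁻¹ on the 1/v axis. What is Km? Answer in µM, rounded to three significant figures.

y-intercept = 1/Vmax ⇒ Vmax = 74.6 nmol·min⁻¹; slope = Km/Vmax ⇒ Km = slope × Vmax.
Km = 0.0284 × 74.6 = 2.12 µM.

2.12 µM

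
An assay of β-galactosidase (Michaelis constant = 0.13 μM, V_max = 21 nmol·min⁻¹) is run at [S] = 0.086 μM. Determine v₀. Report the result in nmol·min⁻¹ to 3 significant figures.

8.36 nmol·min⁻¹

[S]/(Km+[S]) = 0.086/0.2160 = 0.3981, the fractional saturation.
v = 0.3981 × Vmax = 0.3981 × 21 = 8.36 nmol·min⁻¹.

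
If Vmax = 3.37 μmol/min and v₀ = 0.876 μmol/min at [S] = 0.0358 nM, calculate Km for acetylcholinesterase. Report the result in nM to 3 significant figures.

v/Vmax = 0.876/3.37 = 0.2599 = [S]/(Km+[S]).
So Km + [S] = [S]/0.2599 = 0.1377 nM, giving Km = 0.1377 − 0.0358 = 0.102 nM.

0.102 nM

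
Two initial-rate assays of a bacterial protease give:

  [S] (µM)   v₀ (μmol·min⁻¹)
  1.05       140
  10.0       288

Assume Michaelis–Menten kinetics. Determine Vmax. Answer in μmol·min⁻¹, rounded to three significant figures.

From v = Vmax[S]/(Km+[S]), each point gives Vmax = v(Km+[S])/[S].
Equating: 140(Km+1.05)/1.05 = 288(Km+10.0)/10.0.
133.3·Km + 140 = 28.80·Km + 288, so (133.3 − 28.80)·Km = 288 − 140.
Km = 148.0/104.5 = 1.42 µM; then Vmax = 140(1.42+1.05)/1.05 = 329 μmol·min⁻¹.

329 μmol·min⁻¹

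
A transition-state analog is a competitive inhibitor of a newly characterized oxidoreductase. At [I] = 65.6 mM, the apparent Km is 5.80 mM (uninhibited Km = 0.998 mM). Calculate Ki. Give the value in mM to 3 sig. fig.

Competitive: Km,app = α·Km with α = 1 + [I]/Ki.
α = Km,app/Km = 5.80/0.998 = 5.812.
Ki = [I]/(α − 1) = 65.6/4.812 = 13.6 mM.

13.6 mM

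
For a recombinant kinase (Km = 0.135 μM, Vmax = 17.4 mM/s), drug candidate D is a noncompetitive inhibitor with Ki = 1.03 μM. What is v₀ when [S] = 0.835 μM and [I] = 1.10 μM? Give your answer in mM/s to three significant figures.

7.24 mM/s

α = 1 + [I]/Ki = 1 + 1.10/1.03 = 2.068.
For a noncompetitive inhibitor, Vmax is reduced to Vmax/α while Km is unchanged: Km,app = 0.135 μM, Vmax,app = 8.41 mM/s.
v = Vmax,app·[S]/(Km,app + [S]) = 8.41 × 0.835/(0.135 + 0.835) = 7.24 mM/s.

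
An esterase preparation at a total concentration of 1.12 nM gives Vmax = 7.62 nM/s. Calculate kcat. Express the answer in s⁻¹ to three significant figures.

6.80 s⁻¹

kcat = Vmax/[E]total = 7.62 nM/s / 1.12 nM = 6.80 s⁻¹.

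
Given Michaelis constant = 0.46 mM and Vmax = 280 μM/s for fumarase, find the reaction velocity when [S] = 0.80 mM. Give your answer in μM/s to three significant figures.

178 μM/s

[S]/(Km+[S]) = 0.80/1.260 = 0.6349, the fractional saturation.
v = 0.6349 × Vmax = 0.6349 × 280 = 178 μM/s.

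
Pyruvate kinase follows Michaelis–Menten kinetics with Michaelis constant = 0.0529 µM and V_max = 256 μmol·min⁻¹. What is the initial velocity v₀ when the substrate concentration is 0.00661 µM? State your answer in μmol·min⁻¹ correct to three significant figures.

28.4 μmol·min⁻¹

v = Vmax·[S]/(Km + [S]) = 256 × 0.00661 / (0.0529 + 0.00661)
  = 1.692 / 0.05951 = 28.4 μmol·min⁻¹.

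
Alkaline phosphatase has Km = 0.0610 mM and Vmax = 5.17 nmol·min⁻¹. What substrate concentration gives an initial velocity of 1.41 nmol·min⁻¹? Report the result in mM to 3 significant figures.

Rearranging v = Vmax[S]/(Km+[S]) gives [S] = Km·v/(Vmax − v).
[S] = 0.0610 × 1.41 / (5.17 − 1.41) = 0.08601/3.760 = 0.0229 mM.

0.0229 mM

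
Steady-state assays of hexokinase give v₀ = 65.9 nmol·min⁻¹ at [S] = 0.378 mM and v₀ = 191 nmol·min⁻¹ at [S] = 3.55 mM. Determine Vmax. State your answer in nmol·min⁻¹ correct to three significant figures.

247 nmol·min⁻¹

In reciprocal form, 1/v = (Km/Vmax)·(1/[S]) + 1/Vmax. The two points give (1/[S], 1/v) = (2.646, 0.01517) and (0.2817, 0.005236).
Slope = (0.01517 − 0.005236)/(2.646 − 0.2817) = 0.004205; intercept = 0.01517 − 0.004205×2.646 = 0.004051.
Vmax = 1/intercept = 247 nmol·min⁻¹; Km = slope × Vmax = 0.004205 × 247 = 1.04 mM.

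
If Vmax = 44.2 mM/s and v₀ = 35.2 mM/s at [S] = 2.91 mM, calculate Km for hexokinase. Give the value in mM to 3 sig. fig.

v/Vmax = 35.2/44.2 = 0.7964 = [S]/(Km+[S]).
So Km + [S] = [S]/0.7964 = 3.654 mM, giving Km = 3.654 − 2.91 = 0.744 mM.

0.744 mM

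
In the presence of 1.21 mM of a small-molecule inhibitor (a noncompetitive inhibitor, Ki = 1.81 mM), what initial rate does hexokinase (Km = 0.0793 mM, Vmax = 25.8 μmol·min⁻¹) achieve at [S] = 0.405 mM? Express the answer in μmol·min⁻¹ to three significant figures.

12.9 μmol·min⁻¹

α = 1 + [I]/Ki = 1 + 1.21/1.81 = 1.669.
For a noncompetitive inhibitor, Vmax is reduced to Vmax/α while Km is unchanged: Km,app = 0.0793 mM, Vmax,app = 15.5 μmol·min⁻¹.
v = Vmax,app·[S]/(Km,app + [S]) = 15.5 × 0.405/(0.0793 + 0.405) = 12.9 μmol·min⁻¹.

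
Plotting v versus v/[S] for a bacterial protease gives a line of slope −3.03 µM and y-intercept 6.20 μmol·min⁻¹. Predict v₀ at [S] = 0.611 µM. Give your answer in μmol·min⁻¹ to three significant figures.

In the Eadie–Hofstee form v = Vmax − Km·(v/[S]), the slope is −Km and the intercept is Vmax, so Km = 3.03 µM and Vmax = 6.20 μmol·min⁻¹.
v = 6.20 × 0.611/(3.03 + 0.611) = 1.04 μmol·min⁻¹.

1.04 μmol·min⁻¹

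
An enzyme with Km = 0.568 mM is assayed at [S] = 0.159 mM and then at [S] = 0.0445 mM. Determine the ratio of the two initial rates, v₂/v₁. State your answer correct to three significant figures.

0.332

Since Vmax cancels, v₂/v₁ = [S]₂(Km+[S]₁) / [S]₁(Km+[S]₂).
= 0.0445×(0.568+0.159) / (0.159×(0.568+0.0445)) = 0.03235/0.09739 = 0.332.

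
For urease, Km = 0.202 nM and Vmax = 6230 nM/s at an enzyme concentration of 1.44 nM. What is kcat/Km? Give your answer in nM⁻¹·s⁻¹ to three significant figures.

kcat = Vmax/[E]total = 6230/1.44 = 4330 s⁻¹.
kcat/Km = 4330/0.202 = 21400 nM⁻¹·s⁻¹.

21400 nM⁻¹·s⁻¹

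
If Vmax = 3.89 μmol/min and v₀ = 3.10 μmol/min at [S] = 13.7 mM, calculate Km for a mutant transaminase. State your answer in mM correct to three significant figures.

From v = Vmax[S]/(Km+[S]), Km = [S](Vmax − v)/v.
Km = 13.7 × (3.89 − 3.10) / 3.10 = 10.82/3.10 = 3.49 mM.

3.49 mM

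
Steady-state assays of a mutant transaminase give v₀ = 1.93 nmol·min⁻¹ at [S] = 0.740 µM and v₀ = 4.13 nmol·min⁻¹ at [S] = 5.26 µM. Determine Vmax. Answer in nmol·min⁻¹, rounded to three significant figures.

From v = Vmax[S]/(Km+[S]), each point gives Vmax = v(Km+[S])/[S].
Equating: 1.93(Km+0.740)/0.740 = 4.13(Km+5.26)/5.26.
2.608·Km + 1.93 = 0.7852·Km + 4.13, so (2.608 − 0.7852)·Km = 4.13 − 1.93.
Km = 2.200/1.823 = 1.21 µM; then Vmax = 1.93(1.21+0.740)/0.740 = 5.08 nmol·min⁻¹.

5.08 nmol·min⁻¹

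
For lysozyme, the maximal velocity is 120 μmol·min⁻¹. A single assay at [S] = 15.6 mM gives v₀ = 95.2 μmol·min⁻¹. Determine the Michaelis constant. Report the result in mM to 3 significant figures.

v/Vmax = 95.2/120 = 0.7933 = [S]/(Km+[S]).
So Km + [S] = [S]/0.7933 = 19.66 mM, giving Km = 19.66 − 15.6 = 4.06 mM.

4.06 mM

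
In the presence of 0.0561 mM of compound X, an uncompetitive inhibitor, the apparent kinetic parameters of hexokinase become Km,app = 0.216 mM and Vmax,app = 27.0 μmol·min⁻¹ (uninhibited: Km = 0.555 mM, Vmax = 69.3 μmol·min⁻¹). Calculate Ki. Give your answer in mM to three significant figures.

Uncompetitive: Vmax,app = Vmax/α (and Km,app = Km/α) with α = 1 + [I]/Ki.
α = Vmax/Vmax,app = 69.3/27.0 = 2.567.
Ki = [I]/(α − 1) = 0.0561/1.567 = 0.0358 mM.

0.0358 mM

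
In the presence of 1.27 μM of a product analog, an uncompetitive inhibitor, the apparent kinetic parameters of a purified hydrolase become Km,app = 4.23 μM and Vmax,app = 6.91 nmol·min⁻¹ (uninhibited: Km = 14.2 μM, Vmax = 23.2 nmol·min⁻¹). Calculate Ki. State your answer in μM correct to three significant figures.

Uncompetitive: Vmax,app = Vmax/α (and Km,app = Km/α) with α = 1 + [I]/Ki.
α = Vmax/Vmax,app = 23.2/6.91 = 3.357.
Since α = 1 + [I]/Ki, [I]/Ki = 3.357 − 1 = 2.357 and Ki = 1.27/2.357 = 0.539 μM.

0.539 μM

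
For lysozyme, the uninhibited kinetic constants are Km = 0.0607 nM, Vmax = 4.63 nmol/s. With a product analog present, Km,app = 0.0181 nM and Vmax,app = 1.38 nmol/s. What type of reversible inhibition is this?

uncompetitive

Both Km and Vmax decrease by the same factor (~3.36-fold) — characteristic of uncompetitive inhibition.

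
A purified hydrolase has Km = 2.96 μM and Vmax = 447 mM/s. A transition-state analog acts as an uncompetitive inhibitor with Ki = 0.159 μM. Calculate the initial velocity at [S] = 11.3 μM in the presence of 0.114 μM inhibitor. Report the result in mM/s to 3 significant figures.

α = 1 + [I]/Ki = 1 + 0.114/0.159 = 1.717.
For an uncompetitive inhibitor, both parameters are divided by α, giving Vmax/α and Km/α: Km,app = 1.72 μM, Vmax,app = 260 mM/s.
v = Vmax,app·[S]/(Km,app + [S]) = 260 × 11.3/(1.72 + 11.3) = 226 mM/s.

226 mM/s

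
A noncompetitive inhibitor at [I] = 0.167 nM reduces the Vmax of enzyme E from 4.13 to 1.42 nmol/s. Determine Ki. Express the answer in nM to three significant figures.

Noncompetitive: Vmax,app = Vmax/α with α = 1 + [I]/Ki.
α = Vmax/Vmax,app = 4.13/1.42 = 2.908.
Since α = 1 + [I]/Ki, [I]/Ki = 2.908 − 1 = 1.908 and Ki = 0.167/1.908 = 0.0875 nM.

0.0875 nM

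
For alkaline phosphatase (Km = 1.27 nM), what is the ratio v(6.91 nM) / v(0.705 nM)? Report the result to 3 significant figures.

The fractional saturations are [S]/(Km+[S]) = 0.705/1.975 = 0.3570 and 6.91/8.180 = 0.8447.
v₂/v₁ is just their ratio: 0.8447/0.3570 = 2.37.

2.37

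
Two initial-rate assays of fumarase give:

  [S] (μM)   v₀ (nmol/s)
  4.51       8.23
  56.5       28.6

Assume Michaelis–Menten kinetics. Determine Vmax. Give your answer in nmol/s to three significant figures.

36.4 nmol/s

From v = Vmax[S]/(Km+[S]), each point gives Vmax = v(Km+[S])/[S].
Equating: 8.23(Km+4.51)/4.51 = 28.6(Km+56.5)/56.5.
1.825·Km + 8.23 = 0.5062·Km + 28.6, so (1.825 − 0.5062)·Km = 28.6 − 8.23.
Km = 20.37/1.319 = 15.4 μM; then Vmax = 8.23(15.4+4.51)/4.51 = 36.4 nmol/s.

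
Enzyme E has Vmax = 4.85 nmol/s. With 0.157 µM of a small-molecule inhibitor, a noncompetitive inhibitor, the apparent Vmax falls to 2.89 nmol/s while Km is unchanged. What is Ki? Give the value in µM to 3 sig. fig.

0.231 µM

Noncompetitive: Vmax,app = Vmax/α with α = 1 + [I]/Ki.
α = Vmax/Vmax,app = 4.85/2.89 = 1.678.
Since α = 1 + [I]/Ki, [I]/Ki = 1.678 − 1 = 0.6782 and Ki = 0.157/0.6782 = 0.231 µM.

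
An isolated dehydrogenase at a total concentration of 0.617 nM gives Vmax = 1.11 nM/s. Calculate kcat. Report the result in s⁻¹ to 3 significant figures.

kcat = Vmax/[E]total = 1.11 nM/s / 0.617 nM = 1.80 s⁻¹.

1.80 s⁻¹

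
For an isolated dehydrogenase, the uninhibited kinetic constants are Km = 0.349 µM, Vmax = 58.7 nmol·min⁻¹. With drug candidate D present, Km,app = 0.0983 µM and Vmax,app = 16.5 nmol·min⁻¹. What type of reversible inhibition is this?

Both Km and Vmax decrease by the same factor (~3.55-fold) — characteristic of uncompetitive inhibition.

uncompetitive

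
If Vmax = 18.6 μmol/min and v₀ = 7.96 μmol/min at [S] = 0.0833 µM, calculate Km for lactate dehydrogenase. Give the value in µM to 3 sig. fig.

v/Vmax = 7.96/18.6 = 0.4280 = [S]/(Km+[S]).
So Km + [S] = [S]/0.4280 = 0.1946 µM, giving Km = 0.1946 − 0.0833 = 0.111 µM.

0.111 µM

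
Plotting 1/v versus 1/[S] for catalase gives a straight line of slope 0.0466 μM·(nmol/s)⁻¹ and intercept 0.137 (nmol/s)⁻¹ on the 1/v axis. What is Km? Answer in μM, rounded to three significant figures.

y-intercept = 1/Vmax ⇒ Vmax = 7.30 nmol/s; slope = Km/Vmax ⇒ Km = slope × Vmax.
Km = 0.0466 × 7.30 = 0.340 μM.

0.340 μM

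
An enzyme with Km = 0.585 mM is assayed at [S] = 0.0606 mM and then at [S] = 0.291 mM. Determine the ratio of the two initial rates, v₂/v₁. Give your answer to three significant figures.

Since Vmax cancels, v₂/v₁ = [S]₂(Km+[S]₁) / [S]₁(Km+[S]₂).
= 0.291×(0.585+0.0606) / (0.0606×(0.585+0.291)) = 0.1879/0.05309 = 3.54.

3.54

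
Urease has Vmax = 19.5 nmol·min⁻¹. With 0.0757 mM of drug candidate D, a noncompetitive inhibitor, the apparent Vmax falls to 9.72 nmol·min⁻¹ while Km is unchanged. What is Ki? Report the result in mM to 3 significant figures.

0.0752 mM

Noncompetitive: Vmax,app = Vmax/α with α = 1 + [I]/Ki.
α = Vmax/Vmax,app = 19.5/9.72 = 2.006.
Ki = [I]/(α − 1) = 0.0757/1.006 = 0.0752 mM.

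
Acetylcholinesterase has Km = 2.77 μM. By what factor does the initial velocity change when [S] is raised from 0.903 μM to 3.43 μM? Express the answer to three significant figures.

Since Vmax cancels, v₂/v₁ = [S]₂(Km+[S]₁) / [S]₁(Km+[S]₂).
= 3.43×(2.77+0.903) / (0.903×(2.77+3.43)) = 12.60/5.599 = 2.25.

2.25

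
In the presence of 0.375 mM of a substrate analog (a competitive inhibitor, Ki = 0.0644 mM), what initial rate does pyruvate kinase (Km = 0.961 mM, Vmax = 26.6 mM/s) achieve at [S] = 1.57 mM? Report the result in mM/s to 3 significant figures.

α = 1 + [I]/Ki = 1 + 0.375/0.0644 = 6.823.
For a competitive inhibitor, Vmax is unchanged and the apparent Km becomes α·Km: Km,app = 6.56 mM, Vmax,app = 26.6 mM/s.
v = Vmax,app·[S]/(Km,app + [S]) = 26.6 × 1.57/(6.56 + 1.57) = 5.14 mM/s.

5.14 mM/s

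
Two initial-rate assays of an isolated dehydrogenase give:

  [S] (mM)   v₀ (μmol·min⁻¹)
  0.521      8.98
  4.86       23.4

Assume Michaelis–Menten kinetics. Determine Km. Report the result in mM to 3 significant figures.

In reciprocal form, 1/v = (Km/Vmax)·(1/[S]) + 1/Vmax. The two points give (1/[S], 1/v) = (1.919, 0.1114) and (0.2058, 0.04274).
Slope = (0.1114 − 0.04274)/(1.919 − 0.2058) = 0.04005; intercept = 0.1114 − 0.04005×1.919 = 0.03450.
Vmax = 1/intercept = 29.0 μmol·min⁻¹; Km = slope × Vmax = 0.04005 × 29.0 = 1.16 mM.

1.16 mM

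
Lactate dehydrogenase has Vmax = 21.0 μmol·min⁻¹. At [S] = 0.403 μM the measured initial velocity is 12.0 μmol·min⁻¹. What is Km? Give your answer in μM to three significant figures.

0.302 μM

v/Vmax = 12.0/21.0 = 0.5714 = [S]/(Km+[S]).
So Km + [S] = [S]/0.5714 = 0.7052 μM, giving Km = 0.7052 − 0.403 = 0.302 μM.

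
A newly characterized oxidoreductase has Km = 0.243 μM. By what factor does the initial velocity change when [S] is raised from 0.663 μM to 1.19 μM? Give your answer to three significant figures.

1.13

The fractional saturations are [S]/(Km+[S]) = 0.663/0.9060 = 0.7318 and 1.19/1.433 = 0.8304.
v₂/v₁ is just their ratio: 0.8304/0.7318 = 1.13.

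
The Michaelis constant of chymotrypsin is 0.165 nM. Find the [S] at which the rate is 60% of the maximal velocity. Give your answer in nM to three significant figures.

0.248 nM

v/Vmax = [S]/(Km+[S]) = 0.6, so [S] = Km·0.6/(1 − 0.6) = 0.165 × 1.500.
[S] = 0.248 nM.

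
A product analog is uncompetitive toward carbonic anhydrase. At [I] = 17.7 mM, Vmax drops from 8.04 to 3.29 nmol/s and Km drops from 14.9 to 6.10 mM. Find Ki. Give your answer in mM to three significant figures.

12.3 mM

Uncompetitive: Vmax,app = Vmax/α (and Km,app = Km/α) with α = 1 + [I]/Ki.
α = Vmax/Vmax,app = 8.04/3.29 = 2.444.
Ki = [I]/(α − 1) = 17.7/1.444 = 12.3 mM.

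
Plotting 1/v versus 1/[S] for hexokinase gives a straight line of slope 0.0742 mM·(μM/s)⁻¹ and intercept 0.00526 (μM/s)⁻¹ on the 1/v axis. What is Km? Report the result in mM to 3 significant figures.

y-intercept = 1/Vmax ⇒ Vmax = 190 μM/s; slope = Km/Vmax ⇒ Km = slope × Vmax.
Km = 0.0742 × 190 = 14.1 mM.

14.1 mM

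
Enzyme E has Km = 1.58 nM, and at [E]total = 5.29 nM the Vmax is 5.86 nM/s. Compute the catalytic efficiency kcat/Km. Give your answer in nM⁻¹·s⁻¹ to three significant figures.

kcat = Vmax/[E]total = 5.86/5.29 = 1.11 s⁻¹.
kcat/Km = 1.11/1.58 = 0.701 nM⁻¹·s⁻¹.

0.701 nM⁻¹·s⁻¹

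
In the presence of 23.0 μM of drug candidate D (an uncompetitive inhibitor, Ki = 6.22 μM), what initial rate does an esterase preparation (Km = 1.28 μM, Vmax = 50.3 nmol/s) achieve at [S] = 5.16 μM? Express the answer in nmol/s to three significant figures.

10.2 nmol/s

α = 1 + [I]/Ki = 1 + 23.0/6.22 = 4.698.
For an uncompetitive inhibitor, both parameters are divided by α, giving Vmax/α and Km/α: Km,app = 0.272 μM, Vmax,app = 10.7 nmol/s.
v = Vmax,app·[S]/(Km,app + [S]) = 10.7 × 5.16/(0.272 + 5.16) = 10.2 nmol/s.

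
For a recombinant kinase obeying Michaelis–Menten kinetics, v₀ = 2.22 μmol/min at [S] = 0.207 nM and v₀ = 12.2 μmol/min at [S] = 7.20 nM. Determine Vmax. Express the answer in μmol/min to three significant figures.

14.1 μmol/min

In reciprocal form, 1/v = (Km/Vmax)·(1/[S]) + 1/Vmax. The two points give (1/[S], 1/v) = (4.831, 0.4505) and (0.1389, 0.08197).
Slope = (0.4505 − 0.08197)/(4.831 − 0.1389) = 0.07853; intercept = 0.4505 − 0.07853×4.831 = 0.07106.
Vmax = 1/intercept = 14.1 μmol/min; Km = slope × Vmax = 0.07853 × 14.1 = 1.11 nM.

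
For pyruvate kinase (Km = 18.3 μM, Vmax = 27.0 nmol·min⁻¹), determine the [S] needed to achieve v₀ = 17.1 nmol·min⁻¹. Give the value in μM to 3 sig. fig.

31.6 μM

The required fractional saturation is v/Vmax = 17.1/27.0 = 0.6333.
Then [S]/(Km+[S]) = 0.6333 ⇒ [S] = 18.3 × 0.6333/(1 − 0.6333) = 31.6 μM.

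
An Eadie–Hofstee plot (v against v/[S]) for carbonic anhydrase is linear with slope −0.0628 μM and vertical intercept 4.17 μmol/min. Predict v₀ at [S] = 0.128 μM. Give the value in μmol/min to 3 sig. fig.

In the Eadie–Hofstee form v = Vmax − Km·(v/[S]), the slope is −Km and the intercept is Vmax, so Km = 0.0628 μM and Vmax = 4.17 μmol/min.
v = 4.17 × 0.128/(0.0628 + 0.128) = 2.80 μmol/min.

2.80 μmol/min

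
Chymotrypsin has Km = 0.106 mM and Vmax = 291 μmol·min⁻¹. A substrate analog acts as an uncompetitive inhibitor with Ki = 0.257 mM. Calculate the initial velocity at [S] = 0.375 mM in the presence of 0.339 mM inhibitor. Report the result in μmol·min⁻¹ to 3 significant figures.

112 μmol·min⁻¹

α = 1 + [I]/Ki = 1 + 0.339/0.257 = 2.319.
For an uncompetitive inhibitor, both parameters are divided by α, giving Vmax/α and Km/α: Km,app = 0.0457 mM, Vmax,app = 125 μmol·min⁻¹.
v = Vmax,app·[S]/(Km,app + [S]) = 125 × 0.375/(0.0457 + 0.375) = 112 μmol·min⁻¹.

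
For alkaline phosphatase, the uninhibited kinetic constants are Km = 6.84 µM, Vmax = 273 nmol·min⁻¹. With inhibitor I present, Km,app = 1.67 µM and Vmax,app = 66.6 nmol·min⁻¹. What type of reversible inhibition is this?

Both Km and Vmax decrease by the same factor (~4.10-fold) — characteristic of uncompetitive inhibition.

uncompetitive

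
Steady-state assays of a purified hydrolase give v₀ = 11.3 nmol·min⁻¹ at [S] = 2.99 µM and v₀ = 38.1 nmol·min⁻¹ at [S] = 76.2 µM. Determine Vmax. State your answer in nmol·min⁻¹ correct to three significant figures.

42.2 nmol·min⁻¹

In reciprocal form, 1/v = (Km/Vmax)·(1/[S]) + 1/Vmax. The two points give (1/[S], 1/v) = (0.3344, 0.08850) and (0.01312, 0.02625).
Slope = (0.08850 − 0.02625)/(0.3344 − 0.01312) = 0.1937; intercept = 0.08850 − 0.1937×0.3344 = 0.02370.
Vmax = 1/intercept = 42.2 nmol·min⁻¹; Km = slope × Vmax = 0.1937 × 42.2 = 8.17 µM.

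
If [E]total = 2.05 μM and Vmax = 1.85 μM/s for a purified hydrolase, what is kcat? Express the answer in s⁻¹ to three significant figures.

0.902 s⁻¹

kcat = Vmax/[E]total = 1.85 μM/s / 2.05 μM = 0.902 s⁻¹.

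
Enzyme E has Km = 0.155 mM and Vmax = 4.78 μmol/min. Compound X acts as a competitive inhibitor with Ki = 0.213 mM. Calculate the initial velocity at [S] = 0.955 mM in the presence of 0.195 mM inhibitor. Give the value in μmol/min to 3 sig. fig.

With α = 1 + [I]/Ki = 1 + 0.195/0.213 = 1.915, the competitive rate law is v = Vmax[S] / (αKm + [S]).
v = 4.78×0.955 / (1.915×0.155 + 0.955) = 4.565/1.252 = 3.65 μmol/min.

3.65 μmol/min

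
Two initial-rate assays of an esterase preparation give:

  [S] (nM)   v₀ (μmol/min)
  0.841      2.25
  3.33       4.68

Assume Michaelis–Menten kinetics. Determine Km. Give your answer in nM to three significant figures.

1.91 nM

In reciprocal form, 1/v = (Km/Vmax)·(1/[S]) + 1/Vmax. The two points give (1/[S], 1/v) = (1.189, 0.4444) and (0.3003, 0.2137).
Slope = (0.4444 − 0.2137)/(1.189 − 0.3003) = 0.2597; intercept = 0.4444 − 0.2597×1.189 = 0.1357.
Vmax = 1/intercept = 7.37 μmol/min; Km = slope × Vmax = 0.2597 × 7.37 = 1.91 nM.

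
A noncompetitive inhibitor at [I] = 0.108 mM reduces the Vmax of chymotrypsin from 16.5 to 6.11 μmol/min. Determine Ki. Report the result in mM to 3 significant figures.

0.0635 mM

Noncompetitive: Vmax,app = Vmax/α with α = 1 + [I]/Ki.
α = Vmax/Vmax,app = 16.5/6.11 = 2.700.
Since α = 1 + [I]/Ki, [I]/Ki = 2.700 − 1 = 1.700 and Ki = 0.108/1.700 = 0.0635 mM.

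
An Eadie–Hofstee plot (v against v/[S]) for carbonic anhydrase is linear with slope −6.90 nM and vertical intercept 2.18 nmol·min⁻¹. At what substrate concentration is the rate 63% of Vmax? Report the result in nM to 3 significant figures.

11.7 nM

The Eadie–Hofstee slope gives Km = 6.90 nM (slope = −Km).
v/Vmax = [S]/(Km+[S]) = 0.63 ⇒ [S] = Km·0.63/(1−0.63) = 6.90 × 1.703 = 11.7 nM.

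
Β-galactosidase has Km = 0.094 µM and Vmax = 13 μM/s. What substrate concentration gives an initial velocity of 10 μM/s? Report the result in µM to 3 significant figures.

0.313 µM

The required fractional saturation is v/Vmax = 10/13 = 0.7692.
Then [S]/(Km+[S]) = 0.7692 ⇒ [S] = 0.094 × 0.7692/(1 − 0.7692) = 0.313 µM.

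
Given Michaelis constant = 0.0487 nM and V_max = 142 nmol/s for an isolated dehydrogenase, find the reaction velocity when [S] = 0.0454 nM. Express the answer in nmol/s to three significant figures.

68.5 nmol/s

v = Vmax·[S]/(Km + [S]) = 142 × 0.0454 / (0.0487 + 0.0454)
  = 6.447 / 0.09410 = 68.5 nmol/s.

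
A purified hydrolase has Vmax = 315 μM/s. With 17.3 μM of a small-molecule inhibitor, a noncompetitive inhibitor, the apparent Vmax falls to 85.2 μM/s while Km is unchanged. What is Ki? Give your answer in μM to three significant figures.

Noncompetitive: Vmax,app = Vmax/α with α = 1 + [I]/Ki.
α = Vmax/Vmax,app = 315/85.2 = 3.697.
Ki = [I]/(α − 1) = 17.3/2.697 = 6.41 μM.

6.41 μM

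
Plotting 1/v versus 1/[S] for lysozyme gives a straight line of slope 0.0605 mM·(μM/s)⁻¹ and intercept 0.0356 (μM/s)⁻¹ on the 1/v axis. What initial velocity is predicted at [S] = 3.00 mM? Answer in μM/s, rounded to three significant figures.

17.9 μM/s

The y-intercept is 1/Vmax, so Vmax = 1/0.0356 = 28.1 μM/s.
The slope is Km/Vmax, so Km = 0.0605 × 28.1 = 1.70 mM.
Then v = 28.1 × 3.00/(1.70 + 3.00) = 17.9 μM/s.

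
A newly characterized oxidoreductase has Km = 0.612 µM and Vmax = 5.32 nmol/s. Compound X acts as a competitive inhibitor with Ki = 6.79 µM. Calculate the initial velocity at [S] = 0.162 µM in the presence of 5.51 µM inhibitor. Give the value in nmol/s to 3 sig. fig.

0.678 nmol/s

With α = 1 + [I]/Ki = 1 + 5.51/6.79 = 1.811, the competitive rate law is v = Vmax[S] / (αKm + [S]).
v = 5.32×0.162 / (1.811×0.612 + 0.162) = 0.8618/1.271 = 0.678 nmol/s.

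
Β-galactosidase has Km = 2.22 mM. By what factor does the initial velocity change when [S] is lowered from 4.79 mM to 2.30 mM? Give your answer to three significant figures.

The fractional saturations are [S]/(Km+[S]) = 4.79/7.010 = 0.6833 and 2.30/4.520 = 0.5088.
v₂/v₁ is just their ratio: 0.5088/0.6833 = 0.745.

0.745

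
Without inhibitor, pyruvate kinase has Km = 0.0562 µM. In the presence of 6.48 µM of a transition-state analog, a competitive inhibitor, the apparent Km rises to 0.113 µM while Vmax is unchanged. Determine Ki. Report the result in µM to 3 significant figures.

Competitive: Km,app = α·Km with α = 1 + [I]/Ki.
α = Km,app/Km = 0.113/0.0562 = 2.011.
Ki = [I]/(α − 1) = 6.48/1.011 = 6.41 µM.

6.41 µM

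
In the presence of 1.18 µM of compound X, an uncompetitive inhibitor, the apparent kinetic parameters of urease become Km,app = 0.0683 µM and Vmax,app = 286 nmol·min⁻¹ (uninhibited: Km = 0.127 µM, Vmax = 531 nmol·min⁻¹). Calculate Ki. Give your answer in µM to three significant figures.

1.38 µM

Uncompetitive: Vmax,app = Vmax/α (and Km,app = Km/α) with α = 1 + [I]/Ki.
α = Vmax/Vmax,app = 531/286 = 1.857.
Since α = 1 + [I]/Ki, [I]/Ki = 1.857 − 1 = 0.8566 and Ki = 1.18/0.8566 = 1.38 µM.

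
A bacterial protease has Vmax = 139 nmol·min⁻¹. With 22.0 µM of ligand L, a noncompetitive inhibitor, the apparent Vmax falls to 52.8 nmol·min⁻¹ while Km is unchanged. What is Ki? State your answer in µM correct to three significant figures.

13.5 µM

Noncompetitive: Vmax,app = Vmax/α with α = 1 + [I]/Ki.
α = Vmax/Vmax,app = 139/52.8 = 2.633.
Ki = [I]/(α − 1) = 22.0/1.633 = 13.5 µM.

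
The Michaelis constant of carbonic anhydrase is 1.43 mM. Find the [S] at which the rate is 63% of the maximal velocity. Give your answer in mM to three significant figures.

v/Vmax = [S]/(Km+[S]) = 0.63, so [S] = Km·0.63/(1 − 0.63) = 1.43 × 1.703.
[S] = 2.43 mM.

2.43 mM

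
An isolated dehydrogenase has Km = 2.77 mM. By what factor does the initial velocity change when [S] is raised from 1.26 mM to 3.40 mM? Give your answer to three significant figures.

1.76

Since Vmax cancels, v₂/v₁ = [S]₂(Km+[S]₁) / [S]₁(Km+[S]₂).
= 3.40×(2.77+1.26) / (1.26×(2.77+3.40)) = 13.70/7.774 = 1.76.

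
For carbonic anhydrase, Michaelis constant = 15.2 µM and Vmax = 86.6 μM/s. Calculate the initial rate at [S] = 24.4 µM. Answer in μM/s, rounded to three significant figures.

v = Vmax·[S]/(Km + [S]) = 86.6 × 24.4 / (15.2 + 24.4)
  = 2113 / 39.60 = 53.4 μM/s.

53.4 μM/s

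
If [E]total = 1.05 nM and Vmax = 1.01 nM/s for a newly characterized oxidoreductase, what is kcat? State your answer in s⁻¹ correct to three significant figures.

kcat = Vmax/[E]total = 1.01 nM/s / 1.05 nM = 0.962 s⁻¹.

0.962 s⁻¹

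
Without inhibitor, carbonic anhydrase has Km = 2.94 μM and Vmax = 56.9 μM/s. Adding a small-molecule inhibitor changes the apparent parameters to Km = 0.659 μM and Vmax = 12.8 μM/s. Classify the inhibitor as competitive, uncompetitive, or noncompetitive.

uncompetitive

Both Km and Vmax decrease by the same factor (~4.46-fold) — characteristic of uncompetitive inhibition.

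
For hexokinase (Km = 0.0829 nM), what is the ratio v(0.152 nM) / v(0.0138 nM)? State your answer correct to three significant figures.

Since Vmax cancels, v₂/v₁ = [S]₂(Km+[S]₁) / [S]₁(Km+[S]₂).
= 0.152×(0.0829+0.0138) / (0.0138×(0.0829+0.152)) = 0.01470/0.003242 = 4.53.

4.53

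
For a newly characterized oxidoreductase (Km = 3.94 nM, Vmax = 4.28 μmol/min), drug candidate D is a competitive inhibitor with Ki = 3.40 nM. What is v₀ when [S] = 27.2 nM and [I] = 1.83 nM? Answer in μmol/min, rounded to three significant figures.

α = 1 + [I]/Ki = 1 + 1.83/3.40 = 1.538.
For a competitive inhibitor, Vmax is unchanged and the apparent Km becomes α·Km: Km,app = 6.06 nM, Vmax,app = 4.28 μmol/min.
v = Vmax,app·[S]/(Km,app + [S]) = 4.28 × 27.2/(6.06 + 27.2) = 3.50 μmol/min.

3.50 μmol/min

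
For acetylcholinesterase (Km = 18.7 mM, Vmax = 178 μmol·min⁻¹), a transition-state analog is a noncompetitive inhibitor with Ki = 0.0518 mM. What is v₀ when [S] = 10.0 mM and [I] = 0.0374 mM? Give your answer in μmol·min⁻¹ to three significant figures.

With α = 1 + [I]/Ki = 1 + 0.0374/0.0518 = 1.722, the noncompetitive rate law is v = (Vmax/α)·[S] / (Km + [S]).
v = (178/1.722)×10.0 / (18.7 + 10.0) = 1034/28.70 = 36.0 μmol·min⁻¹.

36.0 μmol·min⁻¹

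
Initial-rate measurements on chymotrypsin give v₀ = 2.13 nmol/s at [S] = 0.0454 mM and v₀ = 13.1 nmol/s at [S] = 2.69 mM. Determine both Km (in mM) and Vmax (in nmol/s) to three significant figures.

Km = 0.261 mM; Vmax = 14.4 nmol/s

In reciprocal form, 1/v = (Km/Vmax)·(1/[S]) + 1/Vmax. The two points give (1/[S], 1/v) = (22.03, 0.4695) and (0.3717, 0.07634).
Slope = (0.4695 − 0.07634)/(22.03 − 0.3717) = 0.01816; intercept = 0.4695 − 0.01816×22.03 = 0.06959.
Vmax = 1/intercept = 14.4 nmol/s; Km = slope × Vmax = 0.01816 × 14.4 = 0.261 mM.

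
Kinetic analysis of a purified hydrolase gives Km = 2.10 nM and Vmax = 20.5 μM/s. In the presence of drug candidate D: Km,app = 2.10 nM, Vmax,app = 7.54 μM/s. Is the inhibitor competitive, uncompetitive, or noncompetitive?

Vmax decreases (20.5 → 7.54 μM/s) while Km is unchanged — pure noncompetitive inhibition.

noncompetitive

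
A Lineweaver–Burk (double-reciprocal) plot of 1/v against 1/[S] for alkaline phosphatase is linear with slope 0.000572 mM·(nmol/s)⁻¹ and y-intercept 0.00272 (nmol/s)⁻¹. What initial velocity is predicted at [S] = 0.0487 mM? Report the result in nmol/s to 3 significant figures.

69.1 nmol/s

The y-intercept is 1/Vmax, so Vmax = 1/0.00272 = 368 nmol/s.
The slope is Km/Vmax, so Km = 0.000572 × 368 = 0.210 mM.
Then v = 368 × 0.0487/(0.210 + 0.0487) = 69.1 nmol/s.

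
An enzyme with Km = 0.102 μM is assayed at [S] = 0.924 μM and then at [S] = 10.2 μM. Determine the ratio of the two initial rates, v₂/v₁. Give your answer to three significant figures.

1.10

Since Vmax cancels, v₂/v₁ = [S]₂(Km+[S]₁) / [S]₁(Km+[S]₂).
= 10.2×(0.102+0.924) / (0.924×(0.102+10.2)) = 10.47/9.519 = 1.10.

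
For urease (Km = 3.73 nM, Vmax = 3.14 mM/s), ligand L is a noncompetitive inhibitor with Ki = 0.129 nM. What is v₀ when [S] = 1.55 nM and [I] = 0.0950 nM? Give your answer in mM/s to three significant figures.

With α = 1 + [I]/Ki = 1 + 0.0950/0.129 = 1.736, the noncompetitive rate law is v = (Vmax/α)·[S] / (Km + [S]).
v = (3.14/1.736)×1.55 / (3.73 + 1.55) = 2.803/5.280 = 0.531 mM/s.

0.531 mM/s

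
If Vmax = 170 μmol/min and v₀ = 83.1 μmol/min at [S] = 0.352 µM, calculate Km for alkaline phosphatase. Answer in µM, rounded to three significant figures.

0.368 µM

From v = Vmax[S]/(Km+[S]), Km = [S](Vmax − v)/v.
Km = 0.352 × (170 − 83.1) / 83.1 = 30.59/83.1 = 0.368 µM.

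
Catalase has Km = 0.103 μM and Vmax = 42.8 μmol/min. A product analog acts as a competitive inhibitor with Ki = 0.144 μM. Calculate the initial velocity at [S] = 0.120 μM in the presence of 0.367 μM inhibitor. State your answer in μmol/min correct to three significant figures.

α = 1 + [I]/Ki = 1 + 0.367/0.144 = 3.549.
For a competitive inhibitor, Vmax is unchanged and the apparent Km becomes α·Km: Km,app = 0.366 μM, Vmax,app = 42.8 μmol/min.
v = Vmax,app·[S]/(Km,app + [S]) = 42.8 × 0.120/(0.366 + 0.120) = 10.6 μmol/min.

10.6 μmol/min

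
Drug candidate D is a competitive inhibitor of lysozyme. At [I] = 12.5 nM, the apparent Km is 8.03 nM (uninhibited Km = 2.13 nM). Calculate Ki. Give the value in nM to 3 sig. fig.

Competitive: Km,app = α·Km with α = 1 + [I]/Ki.
α = Km,app/Km = 8.03/2.13 = 3.770.
Since α = 1 + [I]/Ki, [I]/Ki = 3.770 − 1 = 2.770 and Ki = 12.5/2.770 = 4.51 nM.

4.51 nM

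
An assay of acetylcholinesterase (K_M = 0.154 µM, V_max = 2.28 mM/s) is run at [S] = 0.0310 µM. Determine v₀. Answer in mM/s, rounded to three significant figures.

[S]/(Km+[S]) = 0.0310/0.1850 = 0.1676, the fractional saturation.
v = 0.1676 × Vmax = 0.1676 × 2.28 = 0.382 mM/s.

0.382 mM/s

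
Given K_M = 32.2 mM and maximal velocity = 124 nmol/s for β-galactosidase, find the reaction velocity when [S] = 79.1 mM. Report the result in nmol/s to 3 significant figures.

88.1 nmol/s

[S]/(Km+[S]) = 79.1/111.3 = 0.7107, the fractional saturation.
v = 0.7107 × Vmax = 0.7107 × 124 = 88.1 nmol/s.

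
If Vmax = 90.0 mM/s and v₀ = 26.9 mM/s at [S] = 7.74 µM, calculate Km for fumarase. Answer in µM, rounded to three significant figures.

v/Vmax = 26.9/90.0 = 0.2989 = [S]/(Km+[S]).
So Km + [S] = [S]/0.2989 = 25.90 µM, giving Km = 25.90 − 7.74 = 18.2 µM.

18.2 µM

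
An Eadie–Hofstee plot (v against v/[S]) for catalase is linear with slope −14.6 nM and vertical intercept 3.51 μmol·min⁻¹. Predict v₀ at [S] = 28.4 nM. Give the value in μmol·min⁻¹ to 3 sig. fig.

2.32 μmol·min⁻¹

In the Eadie–Hofstee form v = Vmax − Km·(v/[S]), the slope is −Km and the intercept is Vmax, so Km = 14.6 nM and Vmax = 3.51 μmol·min⁻¹.
v = 3.51 × 28.4/(14.6 + 28.4) = 2.32 μmol·min⁻¹.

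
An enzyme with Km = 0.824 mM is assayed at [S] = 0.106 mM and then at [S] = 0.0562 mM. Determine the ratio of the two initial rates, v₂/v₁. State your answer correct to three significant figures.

0.560

Since Vmax cancels, v₂/v₁ = [S]₂(Km+[S]₁) / [S]₁(Km+[S]₂).
= 0.0562×(0.824+0.106) / (0.106×(0.824+0.0562)) = 0.05227/0.09330 = 0.560.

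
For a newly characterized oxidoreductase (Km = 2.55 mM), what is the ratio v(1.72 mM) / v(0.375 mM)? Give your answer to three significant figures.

3.14

The fractional saturations are [S]/(Km+[S]) = 0.375/2.925 = 0.1282 and 1.72/4.270 = 0.4028.
v₂/v₁ is just their ratio: 0.4028/0.1282 = 3.14.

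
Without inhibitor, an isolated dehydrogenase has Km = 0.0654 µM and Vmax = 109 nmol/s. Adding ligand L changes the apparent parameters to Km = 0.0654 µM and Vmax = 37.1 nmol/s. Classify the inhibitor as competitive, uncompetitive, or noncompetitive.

Vmax decreases (109 → 37.1 nmol/s) while Km is unchanged — pure noncompetitive inhibition.

noncompetitive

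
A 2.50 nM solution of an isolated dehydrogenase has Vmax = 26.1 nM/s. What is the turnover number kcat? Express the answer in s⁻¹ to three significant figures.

kcat = Vmax/[E]total = 26.1 nM/s / 2.50 nM = 10.4 s⁻¹.

10.4 s⁻¹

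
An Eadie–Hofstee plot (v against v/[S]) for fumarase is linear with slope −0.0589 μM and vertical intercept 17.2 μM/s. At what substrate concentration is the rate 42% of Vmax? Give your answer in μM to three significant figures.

0.0427 μM

The Eadie–Hofstee slope gives Km = 0.0589 μM (slope = −Km).
v/Vmax = [S]/(Km+[S]) = 0.42 ⇒ [S] = Km·0.42/(1−0.42) = 0.0589 × 0.7241 = 0.0427 μM.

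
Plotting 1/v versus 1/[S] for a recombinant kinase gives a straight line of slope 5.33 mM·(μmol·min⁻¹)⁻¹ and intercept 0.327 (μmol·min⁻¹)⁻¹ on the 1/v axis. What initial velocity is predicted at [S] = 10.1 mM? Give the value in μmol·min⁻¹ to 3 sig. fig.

The y-intercept is 1/Vmax, so Vmax = 1/0.327 = 3.06 μmol·min⁻¹.
The slope is Km/Vmax, so Km = 5.33 × 3.06 = 16.3 mM.
Then v = 3.06 × 10.1/(16.3 + 10.1) = 1.17 μmol·min⁻¹.

1.17 μmol·min⁻¹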